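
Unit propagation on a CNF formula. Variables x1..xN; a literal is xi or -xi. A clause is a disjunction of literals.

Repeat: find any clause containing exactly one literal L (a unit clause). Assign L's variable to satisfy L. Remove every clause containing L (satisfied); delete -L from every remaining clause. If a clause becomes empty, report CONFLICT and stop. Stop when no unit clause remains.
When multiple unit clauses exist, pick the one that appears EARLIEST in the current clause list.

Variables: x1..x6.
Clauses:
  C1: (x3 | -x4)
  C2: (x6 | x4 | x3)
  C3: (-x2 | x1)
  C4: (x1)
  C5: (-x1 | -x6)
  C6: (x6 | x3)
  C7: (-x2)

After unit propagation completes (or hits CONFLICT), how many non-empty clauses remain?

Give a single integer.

unit clause [1] forces x1=T; simplify:
  drop -1 from [-1, -6] -> [-6]
  satisfied 2 clause(s); 5 remain; assigned so far: [1]
unit clause [-6] forces x6=F; simplify:
  drop 6 from [6, 4, 3] -> [4, 3]
  drop 6 from [6, 3] -> [3]
  satisfied 1 clause(s); 4 remain; assigned so far: [1, 6]
unit clause [3] forces x3=T; simplify:
  satisfied 3 clause(s); 1 remain; assigned so far: [1, 3, 6]
unit clause [-2] forces x2=F; simplify:
  satisfied 1 clause(s); 0 remain; assigned so far: [1, 2, 3, 6]

Answer: 0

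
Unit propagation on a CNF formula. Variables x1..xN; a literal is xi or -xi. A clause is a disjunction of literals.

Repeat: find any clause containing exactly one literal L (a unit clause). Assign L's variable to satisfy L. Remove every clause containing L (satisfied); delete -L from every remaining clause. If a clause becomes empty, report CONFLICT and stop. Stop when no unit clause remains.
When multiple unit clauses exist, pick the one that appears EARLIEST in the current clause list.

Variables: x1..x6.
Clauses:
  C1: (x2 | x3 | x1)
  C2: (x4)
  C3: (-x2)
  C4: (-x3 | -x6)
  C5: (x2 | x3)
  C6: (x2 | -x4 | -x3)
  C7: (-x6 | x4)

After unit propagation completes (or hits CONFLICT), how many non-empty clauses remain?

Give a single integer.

Answer: 1

Derivation:
unit clause [4] forces x4=T; simplify:
  drop -4 from [2, -4, -3] -> [2, -3]
  satisfied 2 clause(s); 5 remain; assigned so far: [4]
unit clause [-2] forces x2=F; simplify:
  drop 2 from [2, 3, 1] -> [3, 1]
  drop 2 from [2, 3] -> [3]
  drop 2 from [2, -3] -> [-3]
  satisfied 1 clause(s); 4 remain; assigned so far: [2, 4]
unit clause [3] forces x3=T; simplify:
  drop -3 from [-3, -6] -> [-6]
  drop -3 from [-3] -> [] (empty!)
  satisfied 2 clause(s); 2 remain; assigned so far: [2, 3, 4]
CONFLICT (empty clause)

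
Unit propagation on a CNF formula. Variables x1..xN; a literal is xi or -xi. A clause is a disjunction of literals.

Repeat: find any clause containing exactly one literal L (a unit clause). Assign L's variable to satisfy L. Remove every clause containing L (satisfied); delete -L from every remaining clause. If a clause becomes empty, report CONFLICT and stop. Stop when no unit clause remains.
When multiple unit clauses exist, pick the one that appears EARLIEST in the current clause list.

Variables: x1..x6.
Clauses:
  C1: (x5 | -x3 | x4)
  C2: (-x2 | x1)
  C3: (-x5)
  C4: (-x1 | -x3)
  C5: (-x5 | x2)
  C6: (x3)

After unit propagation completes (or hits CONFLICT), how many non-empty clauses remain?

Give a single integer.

Answer: 0

Derivation:
unit clause [-5] forces x5=F; simplify:
  drop 5 from [5, -3, 4] -> [-3, 4]
  satisfied 2 clause(s); 4 remain; assigned so far: [5]
unit clause [3] forces x3=T; simplify:
  drop -3 from [-3, 4] -> [4]
  drop -3 from [-1, -3] -> [-1]
  satisfied 1 clause(s); 3 remain; assigned so far: [3, 5]
unit clause [4] forces x4=T; simplify:
  satisfied 1 clause(s); 2 remain; assigned so far: [3, 4, 5]
unit clause [-1] forces x1=F; simplify:
  drop 1 from [-2, 1] -> [-2]
  satisfied 1 clause(s); 1 remain; assigned so far: [1, 3, 4, 5]
unit clause [-2] forces x2=F; simplify:
  satisfied 1 clause(s); 0 remain; assigned so far: [1, 2, 3, 4, 5]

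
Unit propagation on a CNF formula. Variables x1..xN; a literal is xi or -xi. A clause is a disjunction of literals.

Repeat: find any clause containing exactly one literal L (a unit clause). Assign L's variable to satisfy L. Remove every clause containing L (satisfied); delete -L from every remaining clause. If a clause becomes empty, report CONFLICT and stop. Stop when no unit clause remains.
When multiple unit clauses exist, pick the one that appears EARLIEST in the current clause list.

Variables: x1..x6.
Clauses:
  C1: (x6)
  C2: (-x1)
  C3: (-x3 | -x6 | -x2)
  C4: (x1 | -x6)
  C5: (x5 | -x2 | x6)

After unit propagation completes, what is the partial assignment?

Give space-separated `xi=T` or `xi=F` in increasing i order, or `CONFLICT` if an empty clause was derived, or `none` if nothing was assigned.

Answer: CONFLICT

Derivation:
unit clause [6] forces x6=T; simplify:
  drop -6 from [-3, -6, -2] -> [-3, -2]
  drop -6 from [1, -6] -> [1]
  satisfied 2 clause(s); 3 remain; assigned so far: [6]
unit clause [-1] forces x1=F; simplify:
  drop 1 from [1] -> [] (empty!)
  satisfied 1 clause(s); 2 remain; assigned so far: [1, 6]
CONFLICT (empty clause)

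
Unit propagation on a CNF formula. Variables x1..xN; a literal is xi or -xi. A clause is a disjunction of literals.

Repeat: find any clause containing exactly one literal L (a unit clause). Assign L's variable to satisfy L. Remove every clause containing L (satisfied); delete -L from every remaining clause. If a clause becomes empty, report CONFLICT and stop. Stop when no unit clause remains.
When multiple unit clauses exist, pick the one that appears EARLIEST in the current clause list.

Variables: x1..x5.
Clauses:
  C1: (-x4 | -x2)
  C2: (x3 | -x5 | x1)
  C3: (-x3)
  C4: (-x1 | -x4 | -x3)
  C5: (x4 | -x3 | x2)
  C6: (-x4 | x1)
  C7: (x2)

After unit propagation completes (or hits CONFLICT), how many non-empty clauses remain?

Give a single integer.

Answer: 1

Derivation:
unit clause [-3] forces x3=F; simplify:
  drop 3 from [3, -5, 1] -> [-5, 1]
  satisfied 3 clause(s); 4 remain; assigned so far: [3]
unit clause [2] forces x2=T; simplify:
  drop -2 from [-4, -2] -> [-4]
  satisfied 1 clause(s); 3 remain; assigned so far: [2, 3]
unit clause [-4] forces x4=F; simplify:
  satisfied 2 clause(s); 1 remain; assigned so far: [2, 3, 4]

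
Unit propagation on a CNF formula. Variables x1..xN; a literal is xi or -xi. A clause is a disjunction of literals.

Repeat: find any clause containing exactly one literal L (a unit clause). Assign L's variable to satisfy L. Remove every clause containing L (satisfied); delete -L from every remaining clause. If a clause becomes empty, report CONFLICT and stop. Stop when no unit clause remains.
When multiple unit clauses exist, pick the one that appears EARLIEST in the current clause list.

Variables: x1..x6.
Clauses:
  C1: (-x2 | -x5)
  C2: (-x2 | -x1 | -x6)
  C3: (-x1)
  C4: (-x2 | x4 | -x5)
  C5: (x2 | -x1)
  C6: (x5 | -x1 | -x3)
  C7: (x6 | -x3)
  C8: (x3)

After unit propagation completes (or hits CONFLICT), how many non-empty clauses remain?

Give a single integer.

Answer: 2

Derivation:
unit clause [-1] forces x1=F; simplify:
  satisfied 4 clause(s); 4 remain; assigned so far: [1]
unit clause [3] forces x3=T; simplify:
  drop -3 from [6, -3] -> [6]
  satisfied 1 clause(s); 3 remain; assigned so far: [1, 3]
unit clause [6] forces x6=T; simplify:
  satisfied 1 clause(s); 2 remain; assigned so far: [1, 3, 6]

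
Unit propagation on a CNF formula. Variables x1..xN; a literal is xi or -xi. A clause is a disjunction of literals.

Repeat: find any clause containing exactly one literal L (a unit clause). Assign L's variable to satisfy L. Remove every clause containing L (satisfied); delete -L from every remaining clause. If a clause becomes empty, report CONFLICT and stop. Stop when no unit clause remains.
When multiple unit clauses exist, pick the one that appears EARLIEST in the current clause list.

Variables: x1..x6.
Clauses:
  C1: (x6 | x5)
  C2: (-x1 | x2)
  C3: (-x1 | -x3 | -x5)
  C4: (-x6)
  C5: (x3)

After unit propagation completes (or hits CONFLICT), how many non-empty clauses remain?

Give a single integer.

unit clause [-6] forces x6=F; simplify:
  drop 6 from [6, 5] -> [5]
  satisfied 1 clause(s); 4 remain; assigned so far: [6]
unit clause [5] forces x5=T; simplify:
  drop -5 from [-1, -3, -5] -> [-1, -3]
  satisfied 1 clause(s); 3 remain; assigned so far: [5, 6]
unit clause [3] forces x3=T; simplify:
  drop -3 from [-1, -3] -> [-1]
  satisfied 1 clause(s); 2 remain; assigned so far: [3, 5, 6]
unit clause [-1] forces x1=F; simplify:
  satisfied 2 clause(s); 0 remain; assigned so far: [1, 3, 5, 6]

Answer: 0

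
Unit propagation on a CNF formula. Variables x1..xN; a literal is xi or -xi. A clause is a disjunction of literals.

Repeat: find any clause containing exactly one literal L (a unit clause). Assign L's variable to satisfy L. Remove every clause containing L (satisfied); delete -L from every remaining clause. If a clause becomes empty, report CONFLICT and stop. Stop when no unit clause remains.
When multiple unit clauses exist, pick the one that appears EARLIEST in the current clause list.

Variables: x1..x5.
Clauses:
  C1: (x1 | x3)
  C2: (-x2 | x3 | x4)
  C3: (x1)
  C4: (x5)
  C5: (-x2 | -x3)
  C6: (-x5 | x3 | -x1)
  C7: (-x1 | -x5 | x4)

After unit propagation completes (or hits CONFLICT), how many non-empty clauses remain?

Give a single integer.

unit clause [1] forces x1=T; simplify:
  drop -1 from [-5, 3, -1] -> [-5, 3]
  drop -1 from [-1, -5, 4] -> [-5, 4]
  satisfied 2 clause(s); 5 remain; assigned so far: [1]
unit clause [5] forces x5=T; simplify:
  drop -5 from [-5, 3] -> [3]
  drop -5 from [-5, 4] -> [4]
  satisfied 1 clause(s); 4 remain; assigned so far: [1, 5]
unit clause [3] forces x3=T; simplify:
  drop -3 from [-2, -3] -> [-2]
  satisfied 2 clause(s); 2 remain; assigned so far: [1, 3, 5]
unit clause [-2] forces x2=F; simplify:
  satisfied 1 clause(s); 1 remain; assigned so far: [1, 2, 3, 5]
unit clause [4] forces x4=T; simplify:
  satisfied 1 clause(s); 0 remain; assigned so far: [1, 2, 3, 4, 5]

Answer: 0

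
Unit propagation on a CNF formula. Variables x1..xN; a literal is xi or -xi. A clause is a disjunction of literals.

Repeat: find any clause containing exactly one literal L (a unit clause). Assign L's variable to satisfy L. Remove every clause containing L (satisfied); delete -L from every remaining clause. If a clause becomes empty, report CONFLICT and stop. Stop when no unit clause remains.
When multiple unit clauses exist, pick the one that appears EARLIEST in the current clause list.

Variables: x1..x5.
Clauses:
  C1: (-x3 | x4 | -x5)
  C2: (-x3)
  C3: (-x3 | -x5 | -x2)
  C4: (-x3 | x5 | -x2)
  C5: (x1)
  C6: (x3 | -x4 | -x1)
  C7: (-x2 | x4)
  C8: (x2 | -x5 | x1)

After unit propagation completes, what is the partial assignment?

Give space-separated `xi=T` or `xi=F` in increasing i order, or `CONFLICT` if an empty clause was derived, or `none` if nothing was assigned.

unit clause [-3] forces x3=F; simplify:
  drop 3 from [3, -4, -1] -> [-4, -1]
  satisfied 4 clause(s); 4 remain; assigned so far: [3]
unit clause [1] forces x1=T; simplify:
  drop -1 from [-4, -1] -> [-4]
  satisfied 2 clause(s); 2 remain; assigned so far: [1, 3]
unit clause [-4] forces x4=F; simplify:
  drop 4 from [-2, 4] -> [-2]
  satisfied 1 clause(s); 1 remain; assigned so far: [1, 3, 4]
unit clause [-2] forces x2=F; simplify:
  satisfied 1 clause(s); 0 remain; assigned so far: [1, 2, 3, 4]

Answer: x1=T x2=F x3=F x4=F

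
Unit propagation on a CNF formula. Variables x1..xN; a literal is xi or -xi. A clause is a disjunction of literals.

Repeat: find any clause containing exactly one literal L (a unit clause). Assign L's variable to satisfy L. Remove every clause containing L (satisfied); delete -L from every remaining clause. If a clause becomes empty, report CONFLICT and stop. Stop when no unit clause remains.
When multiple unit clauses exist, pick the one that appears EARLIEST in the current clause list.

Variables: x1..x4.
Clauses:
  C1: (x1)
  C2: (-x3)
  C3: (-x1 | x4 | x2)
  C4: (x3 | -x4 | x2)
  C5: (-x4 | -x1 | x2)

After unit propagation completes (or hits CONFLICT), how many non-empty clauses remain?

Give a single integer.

unit clause [1] forces x1=T; simplify:
  drop -1 from [-1, 4, 2] -> [4, 2]
  drop -1 from [-4, -1, 2] -> [-4, 2]
  satisfied 1 clause(s); 4 remain; assigned so far: [1]
unit clause [-3] forces x3=F; simplify:
  drop 3 from [3, -4, 2] -> [-4, 2]
  satisfied 1 clause(s); 3 remain; assigned so far: [1, 3]

Answer: 3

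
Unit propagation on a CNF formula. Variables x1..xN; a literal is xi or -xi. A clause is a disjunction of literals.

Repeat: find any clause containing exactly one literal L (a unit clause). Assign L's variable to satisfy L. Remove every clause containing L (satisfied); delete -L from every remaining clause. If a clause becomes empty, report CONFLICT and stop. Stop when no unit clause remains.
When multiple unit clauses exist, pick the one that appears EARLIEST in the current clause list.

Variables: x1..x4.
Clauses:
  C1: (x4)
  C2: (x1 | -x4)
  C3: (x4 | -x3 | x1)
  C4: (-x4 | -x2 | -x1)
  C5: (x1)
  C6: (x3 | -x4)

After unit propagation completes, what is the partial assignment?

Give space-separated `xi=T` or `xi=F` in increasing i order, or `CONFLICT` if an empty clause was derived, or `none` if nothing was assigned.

Answer: x1=T x2=F x3=T x4=T

Derivation:
unit clause [4] forces x4=T; simplify:
  drop -4 from [1, -4] -> [1]
  drop -4 from [-4, -2, -1] -> [-2, -1]
  drop -4 from [3, -4] -> [3]
  satisfied 2 clause(s); 4 remain; assigned so far: [4]
unit clause [1] forces x1=T; simplify:
  drop -1 from [-2, -1] -> [-2]
  satisfied 2 clause(s); 2 remain; assigned so far: [1, 4]
unit clause [-2] forces x2=F; simplify:
  satisfied 1 clause(s); 1 remain; assigned so far: [1, 2, 4]
unit clause [3] forces x3=T; simplify:
  satisfied 1 clause(s); 0 remain; assigned so far: [1, 2, 3, 4]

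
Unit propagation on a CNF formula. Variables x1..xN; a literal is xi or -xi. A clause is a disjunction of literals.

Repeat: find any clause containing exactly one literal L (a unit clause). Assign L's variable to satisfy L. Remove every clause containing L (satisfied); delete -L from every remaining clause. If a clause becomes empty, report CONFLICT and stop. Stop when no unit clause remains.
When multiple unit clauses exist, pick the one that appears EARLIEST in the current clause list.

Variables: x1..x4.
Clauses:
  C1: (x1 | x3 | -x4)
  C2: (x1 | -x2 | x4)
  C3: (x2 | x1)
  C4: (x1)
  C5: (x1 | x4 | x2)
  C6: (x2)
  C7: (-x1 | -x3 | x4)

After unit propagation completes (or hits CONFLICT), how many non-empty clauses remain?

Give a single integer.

unit clause [1] forces x1=T; simplify:
  drop -1 from [-1, -3, 4] -> [-3, 4]
  satisfied 5 clause(s); 2 remain; assigned so far: [1]
unit clause [2] forces x2=T; simplify:
  satisfied 1 clause(s); 1 remain; assigned so far: [1, 2]

Answer: 1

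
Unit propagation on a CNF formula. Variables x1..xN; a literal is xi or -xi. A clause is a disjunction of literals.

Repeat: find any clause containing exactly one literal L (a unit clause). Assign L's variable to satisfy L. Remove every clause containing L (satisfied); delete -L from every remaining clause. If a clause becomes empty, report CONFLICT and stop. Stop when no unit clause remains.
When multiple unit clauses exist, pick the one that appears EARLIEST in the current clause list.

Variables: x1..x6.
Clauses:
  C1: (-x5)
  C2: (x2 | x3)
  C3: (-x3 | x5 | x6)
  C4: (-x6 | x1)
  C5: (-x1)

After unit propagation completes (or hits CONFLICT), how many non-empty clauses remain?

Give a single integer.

Answer: 0

Derivation:
unit clause [-5] forces x5=F; simplify:
  drop 5 from [-3, 5, 6] -> [-3, 6]
  satisfied 1 clause(s); 4 remain; assigned so far: [5]
unit clause [-1] forces x1=F; simplify:
  drop 1 from [-6, 1] -> [-6]
  satisfied 1 clause(s); 3 remain; assigned so far: [1, 5]
unit clause [-6] forces x6=F; simplify:
  drop 6 from [-3, 6] -> [-3]
  satisfied 1 clause(s); 2 remain; assigned so far: [1, 5, 6]
unit clause [-3] forces x3=F; simplify:
  drop 3 from [2, 3] -> [2]
  satisfied 1 clause(s); 1 remain; assigned so far: [1, 3, 5, 6]
unit clause [2] forces x2=T; simplify:
  satisfied 1 clause(s); 0 remain; assigned so far: [1, 2, 3, 5, 6]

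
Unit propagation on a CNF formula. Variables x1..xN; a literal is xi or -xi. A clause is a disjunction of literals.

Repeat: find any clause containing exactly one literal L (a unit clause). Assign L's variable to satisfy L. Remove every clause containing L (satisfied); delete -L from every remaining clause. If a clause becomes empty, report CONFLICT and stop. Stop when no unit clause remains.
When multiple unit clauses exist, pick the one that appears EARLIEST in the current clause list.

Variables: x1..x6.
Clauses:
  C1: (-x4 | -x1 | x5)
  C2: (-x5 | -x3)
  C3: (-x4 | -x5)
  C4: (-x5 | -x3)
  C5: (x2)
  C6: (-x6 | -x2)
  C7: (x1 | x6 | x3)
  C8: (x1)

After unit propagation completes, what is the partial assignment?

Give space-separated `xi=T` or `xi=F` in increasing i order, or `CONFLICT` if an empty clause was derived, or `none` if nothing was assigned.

unit clause [2] forces x2=T; simplify:
  drop -2 from [-6, -2] -> [-6]
  satisfied 1 clause(s); 7 remain; assigned so far: [2]
unit clause [-6] forces x6=F; simplify:
  drop 6 from [1, 6, 3] -> [1, 3]
  satisfied 1 clause(s); 6 remain; assigned so far: [2, 6]
unit clause [1] forces x1=T; simplify:
  drop -1 from [-4, -1, 5] -> [-4, 5]
  satisfied 2 clause(s); 4 remain; assigned so far: [1, 2, 6]

Answer: x1=T x2=T x6=F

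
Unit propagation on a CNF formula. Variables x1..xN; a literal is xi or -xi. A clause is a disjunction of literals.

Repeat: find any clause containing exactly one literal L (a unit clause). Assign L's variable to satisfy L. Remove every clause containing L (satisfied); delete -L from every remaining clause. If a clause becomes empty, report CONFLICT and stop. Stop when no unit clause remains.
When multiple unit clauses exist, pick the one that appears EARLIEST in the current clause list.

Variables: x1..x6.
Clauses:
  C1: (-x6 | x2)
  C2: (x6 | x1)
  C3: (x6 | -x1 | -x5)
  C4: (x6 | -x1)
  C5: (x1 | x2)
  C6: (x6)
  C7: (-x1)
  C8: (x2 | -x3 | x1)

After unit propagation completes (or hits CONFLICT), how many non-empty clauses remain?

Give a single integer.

unit clause [6] forces x6=T; simplify:
  drop -6 from [-6, 2] -> [2]
  satisfied 4 clause(s); 4 remain; assigned so far: [6]
unit clause [2] forces x2=T; simplify:
  satisfied 3 clause(s); 1 remain; assigned so far: [2, 6]
unit clause [-1] forces x1=F; simplify:
  satisfied 1 clause(s); 0 remain; assigned so far: [1, 2, 6]

Answer: 0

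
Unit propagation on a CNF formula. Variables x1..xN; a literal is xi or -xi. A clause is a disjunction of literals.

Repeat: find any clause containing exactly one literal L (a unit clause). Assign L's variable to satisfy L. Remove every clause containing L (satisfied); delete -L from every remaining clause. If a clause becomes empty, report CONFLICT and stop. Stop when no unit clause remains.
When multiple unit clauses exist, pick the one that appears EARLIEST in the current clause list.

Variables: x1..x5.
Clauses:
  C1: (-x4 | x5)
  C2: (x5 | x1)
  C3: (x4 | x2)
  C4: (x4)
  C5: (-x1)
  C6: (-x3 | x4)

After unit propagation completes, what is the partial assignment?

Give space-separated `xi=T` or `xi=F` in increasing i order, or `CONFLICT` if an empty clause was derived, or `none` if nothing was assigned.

Answer: x1=F x4=T x5=T

Derivation:
unit clause [4] forces x4=T; simplify:
  drop -4 from [-4, 5] -> [5]
  satisfied 3 clause(s); 3 remain; assigned so far: [4]
unit clause [5] forces x5=T; simplify:
  satisfied 2 clause(s); 1 remain; assigned so far: [4, 5]
unit clause [-1] forces x1=F; simplify:
  satisfied 1 clause(s); 0 remain; assigned so far: [1, 4, 5]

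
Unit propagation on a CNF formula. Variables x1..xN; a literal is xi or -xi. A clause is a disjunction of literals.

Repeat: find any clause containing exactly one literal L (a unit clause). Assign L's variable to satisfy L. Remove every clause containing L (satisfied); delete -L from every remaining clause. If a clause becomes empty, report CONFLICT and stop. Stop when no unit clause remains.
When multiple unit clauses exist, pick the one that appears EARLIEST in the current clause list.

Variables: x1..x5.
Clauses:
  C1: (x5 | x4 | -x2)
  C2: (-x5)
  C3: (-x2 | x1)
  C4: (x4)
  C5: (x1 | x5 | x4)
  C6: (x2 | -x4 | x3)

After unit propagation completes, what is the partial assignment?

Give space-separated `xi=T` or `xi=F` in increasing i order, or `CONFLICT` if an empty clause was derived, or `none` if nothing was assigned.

unit clause [-5] forces x5=F; simplify:
  drop 5 from [5, 4, -2] -> [4, -2]
  drop 5 from [1, 5, 4] -> [1, 4]
  satisfied 1 clause(s); 5 remain; assigned so far: [5]
unit clause [4] forces x4=T; simplify:
  drop -4 from [2, -4, 3] -> [2, 3]
  satisfied 3 clause(s); 2 remain; assigned so far: [4, 5]

Answer: x4=T x5=F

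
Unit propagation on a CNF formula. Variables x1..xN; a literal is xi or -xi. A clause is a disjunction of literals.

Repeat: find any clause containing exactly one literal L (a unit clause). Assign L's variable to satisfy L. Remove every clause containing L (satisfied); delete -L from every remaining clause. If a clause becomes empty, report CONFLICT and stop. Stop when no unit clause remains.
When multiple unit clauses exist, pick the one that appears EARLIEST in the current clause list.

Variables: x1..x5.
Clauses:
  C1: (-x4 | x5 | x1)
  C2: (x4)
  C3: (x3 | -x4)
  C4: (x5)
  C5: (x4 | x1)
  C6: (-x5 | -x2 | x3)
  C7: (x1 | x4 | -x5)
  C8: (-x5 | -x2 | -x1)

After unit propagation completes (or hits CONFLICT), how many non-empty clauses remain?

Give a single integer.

unit clause [4] forces x4=T; simplify:
  drop -4 from [-4, 5, 1] -> [5, 1]
  drop -4 from [3, -4] -> [3]
  satisfied 3 clause(s); 5 remain; assigned so far: [4]
unit clause [3] forces x3=T; simplify:
  satisfied 2 clause(s); 3 remain; assigned so far: [3, 4]
unit clause [5] forces x5=T; simplify:
  drop -5 from [-5, -2, -1] -> [-2, -1]
  satisfied 2 clause(s); 1 remain; assigned so far: [3, 4, 5]

Answer: 1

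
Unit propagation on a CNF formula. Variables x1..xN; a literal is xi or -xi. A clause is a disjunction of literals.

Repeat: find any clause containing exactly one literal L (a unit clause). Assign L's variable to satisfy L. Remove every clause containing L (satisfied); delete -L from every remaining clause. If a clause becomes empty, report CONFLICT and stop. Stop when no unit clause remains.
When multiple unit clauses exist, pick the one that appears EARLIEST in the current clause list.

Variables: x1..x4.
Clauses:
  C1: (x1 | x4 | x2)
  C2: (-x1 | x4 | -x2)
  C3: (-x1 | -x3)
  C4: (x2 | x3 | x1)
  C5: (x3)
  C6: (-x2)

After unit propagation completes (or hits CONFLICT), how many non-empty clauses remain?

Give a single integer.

unit clause [3] forces x3=T; simplify:
  drop -3 from [-1, -3] -> [-1]
  satisfied 2 clause(s); 4 remain; assigned so far: [3]
unit clause [-1] forces x1=F; simplify:
  drop 1 from [1, 4, 2] -> [4, 2]
  satisfied 2 clause(s); 2 remain; assigned so far: [1, 3]
unit clause [-2] forces x2=F; simplify:
  drop 2 from [4, 2] -> [4]
  satisfied 1 clause(s); 1 remain; assigned so far: [1, 2, 3]
unit clause [4] forces x4=T; simplify:
  satisfied 1 clause(s); 0 remain; assigned so far: [1, 2, 3, 4]

Answer: 0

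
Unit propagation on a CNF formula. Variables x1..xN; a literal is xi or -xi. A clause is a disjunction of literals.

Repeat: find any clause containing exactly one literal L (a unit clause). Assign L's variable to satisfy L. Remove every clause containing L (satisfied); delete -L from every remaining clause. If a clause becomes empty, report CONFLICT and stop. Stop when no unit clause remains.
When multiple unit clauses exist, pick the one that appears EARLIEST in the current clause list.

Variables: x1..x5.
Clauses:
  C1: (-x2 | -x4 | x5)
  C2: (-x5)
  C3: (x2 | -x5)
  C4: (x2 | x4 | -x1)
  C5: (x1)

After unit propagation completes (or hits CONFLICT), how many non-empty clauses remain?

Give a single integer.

unit clause [-5] forces x5=F; simplify:
  drop 5 from [-2, -4, 5] -> [-2, -4]
  satisfied 2 clause(s); 3 remain; assigned so far: [5]
unit clause [1] forces x1=T; simplify:
  drop -1 from [2, 4, -1] -> [2, 4]
  satisfied 1 clause(s); 2 remain; assigned so far: [1, 5]

Answer: 2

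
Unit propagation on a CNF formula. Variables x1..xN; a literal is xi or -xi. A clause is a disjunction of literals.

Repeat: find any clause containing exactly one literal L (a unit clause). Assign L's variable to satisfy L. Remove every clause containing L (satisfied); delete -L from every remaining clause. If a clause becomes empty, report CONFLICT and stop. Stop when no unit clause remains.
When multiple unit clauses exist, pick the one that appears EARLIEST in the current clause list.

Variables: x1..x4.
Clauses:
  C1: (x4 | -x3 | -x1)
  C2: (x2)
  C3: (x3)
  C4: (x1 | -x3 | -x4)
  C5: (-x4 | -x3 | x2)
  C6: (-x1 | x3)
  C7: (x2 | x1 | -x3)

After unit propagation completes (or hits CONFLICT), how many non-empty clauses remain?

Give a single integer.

Answer: 2

Derivation:
unit clause [2] forces x2=T; simplify:
  satisfied 3 clause(s); 4 remain; assigned so far: [2]
unit clause [3] forces x3=T; simplify:
  drop -3 from [4, -3, -1] -> [4, -1]
  drop -3 from [1, -3, -4] -> [1, -4]
  satisfied 2 clause(s); 2 remain; assigned so far: [2, 3]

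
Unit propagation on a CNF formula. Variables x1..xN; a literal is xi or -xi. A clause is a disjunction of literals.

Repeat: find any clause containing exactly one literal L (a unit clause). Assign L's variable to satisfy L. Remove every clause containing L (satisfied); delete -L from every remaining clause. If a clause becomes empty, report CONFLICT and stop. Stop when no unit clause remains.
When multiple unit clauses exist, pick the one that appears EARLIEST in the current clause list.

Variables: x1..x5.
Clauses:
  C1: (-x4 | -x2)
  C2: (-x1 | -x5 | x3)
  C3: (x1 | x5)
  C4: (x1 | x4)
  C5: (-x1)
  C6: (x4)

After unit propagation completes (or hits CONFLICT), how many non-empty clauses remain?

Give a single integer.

Answer: 0

Derivation:
unit clause [-1] forces x1=F; simplify:
  drop 1 from [1, 5] -> [5]
  drop 1 from [1, 4] -> [4]
  satisfied 2 clause(s); 4 remain; assigned so far: [1]
unit clause [5] forces x5=T; simplify:
  satisfied 1 clause(s); 3 remain; assigned so far: [1, 5]
unit clause [4] forces x4=T; simplify:
  drop -4 from [-4, -2] -> [-2]
  satisfied 2 clause(s); 1 remain; assigned so far: [1, 4, 5]
unit clause [-2] forces x2=F; simplify:
  satisfied 1 clause(s); 0 remain; assigned so far: [1, 2, 4, 5]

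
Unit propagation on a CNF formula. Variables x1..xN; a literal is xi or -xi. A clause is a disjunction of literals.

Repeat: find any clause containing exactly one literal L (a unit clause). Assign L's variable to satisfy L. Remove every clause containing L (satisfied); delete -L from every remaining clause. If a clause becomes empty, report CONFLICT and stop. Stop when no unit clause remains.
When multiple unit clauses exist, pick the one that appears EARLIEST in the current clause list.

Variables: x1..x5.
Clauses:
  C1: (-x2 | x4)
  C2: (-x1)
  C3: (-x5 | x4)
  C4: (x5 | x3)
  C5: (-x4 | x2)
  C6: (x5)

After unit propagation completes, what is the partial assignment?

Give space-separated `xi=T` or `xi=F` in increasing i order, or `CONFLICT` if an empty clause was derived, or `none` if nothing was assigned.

unit clause [-1] forces x1=F; simplify:
  satisfied 1 clause(s); 5 remain; assigned so far: [1]
unit clause [5] forces x5=T; simplify:
  drop -5 from [-5, 4] -> [4]
  satisfied 2 clause(s); 3 remain; assigned so far: [1, 5]
unit clause [4] forces x4=T; simplify:
  drop -4 from [-4, 2] -> [2]
  satisfied 2 clause(s); 1 remain; assigned so far: [1, 4, 5]
unit clause [2] forces x2=T; simplify:
  satisfied 1 clause(s); 0 remain; assigned so far: [1, 2, 4, 5]

Answer: x1=F x2=T x4=T x5=T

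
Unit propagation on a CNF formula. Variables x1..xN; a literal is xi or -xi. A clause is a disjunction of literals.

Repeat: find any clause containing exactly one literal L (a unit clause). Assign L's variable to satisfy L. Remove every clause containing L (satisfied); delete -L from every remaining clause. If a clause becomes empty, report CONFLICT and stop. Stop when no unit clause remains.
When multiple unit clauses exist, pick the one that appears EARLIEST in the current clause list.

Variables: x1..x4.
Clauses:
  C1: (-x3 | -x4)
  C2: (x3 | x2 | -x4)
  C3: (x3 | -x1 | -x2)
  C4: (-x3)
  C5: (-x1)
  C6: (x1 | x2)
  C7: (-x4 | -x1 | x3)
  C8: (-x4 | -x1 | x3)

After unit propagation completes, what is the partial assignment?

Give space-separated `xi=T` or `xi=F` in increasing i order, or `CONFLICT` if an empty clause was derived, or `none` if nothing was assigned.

Answer: x1=F x2=T x3=F

Derivation:
unit clause [-3] forces x3=F; simplify:
  drop 3 from [3, 2, -4] -> [2, -4]
  drop 3 from [3, -1, -2] -> [-1, -2]
  drop 3 from [-4, -1, 3] -> [-4, -1]
  drop 3 from [-4, -1, 3] -> [-4, -1]
  satisfied 2 clause(s); 6 remain; assigned so far: [3]
unit clause [-1] forces x1=F; simplify:
  drop 1 from [1, 2] -> [2]
  satisfied 4 clause(s); 2 remain; assigned so far: [1, 3]
unit clause [2] forces x2=T; simplify:
  satisfied 2 clause(s); 0 remain; assigned so far: [1, 2, 3]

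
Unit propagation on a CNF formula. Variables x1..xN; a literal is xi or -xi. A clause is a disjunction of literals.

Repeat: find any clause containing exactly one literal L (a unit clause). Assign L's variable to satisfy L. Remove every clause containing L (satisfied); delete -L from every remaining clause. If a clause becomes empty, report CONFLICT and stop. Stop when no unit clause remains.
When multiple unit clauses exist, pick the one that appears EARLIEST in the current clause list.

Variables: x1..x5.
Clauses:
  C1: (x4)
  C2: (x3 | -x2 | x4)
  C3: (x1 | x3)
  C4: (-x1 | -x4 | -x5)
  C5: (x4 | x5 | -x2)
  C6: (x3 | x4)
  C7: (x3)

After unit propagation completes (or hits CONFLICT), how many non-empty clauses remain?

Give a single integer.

Answer: 1

Derivation:
unit clause [4] forces x4=T; simplify:
  drop -4 from [-1, -4, -5] -> [-1, -5]
  satisfied 4 clause(s); 3 remain; assigned so far: [4]
unit clause [3] forces x3=T; simplify:
  satisfied 2 clause(s); 1 remain; assigned so far: [3, 4]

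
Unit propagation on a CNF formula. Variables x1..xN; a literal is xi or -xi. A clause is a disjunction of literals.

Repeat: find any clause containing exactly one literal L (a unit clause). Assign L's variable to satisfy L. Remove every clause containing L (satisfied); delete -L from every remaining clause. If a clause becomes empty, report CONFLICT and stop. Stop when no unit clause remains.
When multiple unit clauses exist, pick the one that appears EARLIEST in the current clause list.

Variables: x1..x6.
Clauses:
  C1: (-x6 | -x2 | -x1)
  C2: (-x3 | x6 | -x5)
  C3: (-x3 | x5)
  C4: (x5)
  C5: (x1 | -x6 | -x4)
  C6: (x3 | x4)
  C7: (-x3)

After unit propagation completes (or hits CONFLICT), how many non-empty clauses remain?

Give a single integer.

unit clause [5] forces x5=T; simplify:
  drop -5 from [-3, 6, -5] -> [-3, 6]
  satisfied 2 clause(s); 5 remain; assigned so far: [5]
unit clause [-3] forces x3=F; simplify:
  drop 3 from [3, 4] -> [4]
  satisfied 2 clause(s); 3 remain; assigned so far: [3, 5]
unit clause [4] forces x4=T; simplify:
  drop -4 from [1, -6, -4] -> [1, -6]
  satisfied 1 clause(s); 2 remain; assigned so far: [3, 4, 5]

Answer: 2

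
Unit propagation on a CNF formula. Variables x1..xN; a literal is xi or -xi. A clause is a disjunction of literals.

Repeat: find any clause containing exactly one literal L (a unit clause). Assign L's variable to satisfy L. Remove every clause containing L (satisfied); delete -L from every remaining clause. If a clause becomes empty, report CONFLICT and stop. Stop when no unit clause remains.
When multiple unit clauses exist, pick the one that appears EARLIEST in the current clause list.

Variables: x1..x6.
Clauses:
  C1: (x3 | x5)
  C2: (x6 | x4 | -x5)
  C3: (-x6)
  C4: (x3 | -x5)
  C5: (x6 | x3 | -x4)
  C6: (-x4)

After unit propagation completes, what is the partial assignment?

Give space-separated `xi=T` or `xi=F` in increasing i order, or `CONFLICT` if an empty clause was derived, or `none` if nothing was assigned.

unit clause [-6] forces x6=F; simplify:
  drop 6 from [6, 4, -5] -> [4, -5]
  drop 6 from [6, 3, -4] -> [3, -4]
  satisfied 1 clause(s); 5 remain; assigned so far: [6]
unit clause [-4] forces x4=F; simplify:
  drop 4 from [4, -5] -> [-5]
  satisfied 2 clause(s); 3 remain; assigned so far: [4, 6]
unit clause [-5] forces x5=F; simplify:
  drop 5 from [3, 5] -> [3]
  satisfied 2 clause(s); 1 remain; assigned so far: [4, 5, 6]
unit clause [3] forces x3=T; simplify:
  satisfied 1 clause(s); 0 remain; assigned so far: [3, 4, 5, 6]

Answer: x3=T x4=F x5=F x6=F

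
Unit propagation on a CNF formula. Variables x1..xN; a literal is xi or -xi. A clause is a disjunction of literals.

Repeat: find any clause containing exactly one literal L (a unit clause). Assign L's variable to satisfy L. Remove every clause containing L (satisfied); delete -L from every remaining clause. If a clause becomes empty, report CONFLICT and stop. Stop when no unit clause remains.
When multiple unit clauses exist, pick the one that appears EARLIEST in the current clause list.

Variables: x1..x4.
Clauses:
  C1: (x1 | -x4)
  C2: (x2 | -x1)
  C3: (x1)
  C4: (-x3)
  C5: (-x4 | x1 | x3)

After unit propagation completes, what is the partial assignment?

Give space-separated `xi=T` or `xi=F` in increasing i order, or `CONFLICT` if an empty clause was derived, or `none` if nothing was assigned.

unit clause [1] forces x1=T; simplify:
  drop -1 from [2, -1] -> [2]
  satisfied 3 clause(s); 2 remain; assigned so far: [1]
unit clause [2] forces x2=T; simplify:
  satisfied 1 clause(s); 1 remain; assigned so far: [1, 2]
unit clause [-3] forces x3=F; simplify:
  satisfied 1 clause(s); 0 remain; assigned so far: [1, 2, 3]

Answer: x1=T x2=T x3=F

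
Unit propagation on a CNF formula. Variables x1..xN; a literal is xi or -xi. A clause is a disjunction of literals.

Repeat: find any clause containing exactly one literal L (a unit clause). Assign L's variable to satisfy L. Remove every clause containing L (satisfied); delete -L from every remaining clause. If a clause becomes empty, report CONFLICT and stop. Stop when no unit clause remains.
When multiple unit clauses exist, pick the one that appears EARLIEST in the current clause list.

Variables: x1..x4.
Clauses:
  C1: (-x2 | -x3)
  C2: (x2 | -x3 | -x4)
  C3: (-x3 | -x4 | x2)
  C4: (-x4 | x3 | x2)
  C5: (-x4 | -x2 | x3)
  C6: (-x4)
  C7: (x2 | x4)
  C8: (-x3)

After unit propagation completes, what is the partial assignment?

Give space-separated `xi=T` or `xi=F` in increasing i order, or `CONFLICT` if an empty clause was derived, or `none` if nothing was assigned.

Answer: x2=T x3=F x4=F

Derivation:
unit clause [-4] forces x4=F; simplify:
  drop 4 from [2, 4] -> [2]
  satisfied 5 clause(s); 3 remain; assigned so far: [4]
unit clause [2] forces x2=T; simplify:
  drop -2 from [-2, -3] -> [-3]
  satisfied 1 clause(s); 2 remain; assigned so far: [2, 4]
unit clause [-3] forces x3=F; simplify:
  satisfied 2 clause(s); 0 remain; assigned so far: [2, 3, 4]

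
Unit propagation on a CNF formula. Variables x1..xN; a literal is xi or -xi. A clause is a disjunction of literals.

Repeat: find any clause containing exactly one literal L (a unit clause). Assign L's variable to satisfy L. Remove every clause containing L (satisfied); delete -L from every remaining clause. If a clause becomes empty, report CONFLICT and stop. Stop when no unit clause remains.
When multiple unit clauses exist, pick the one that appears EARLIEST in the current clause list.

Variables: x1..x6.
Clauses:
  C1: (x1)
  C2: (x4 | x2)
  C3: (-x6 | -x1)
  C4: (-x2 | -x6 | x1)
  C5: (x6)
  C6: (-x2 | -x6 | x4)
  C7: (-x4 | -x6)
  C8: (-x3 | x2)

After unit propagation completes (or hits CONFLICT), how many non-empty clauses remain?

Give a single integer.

unit clause [1] forces x1=T; simplify:
  drop -1 from [-6, -1] -> [-6]
  satisfied 2 clause(s); 6 remain; assigned so far: [1]
unit clause [-6] forces x6=F; simplify:
  drop 6 from [6] -> [] (empty!)
  satisfied 3 clause(s); 3 remain; assigned so far: [1, 6]
CONFLICT (empty clause)

Answer: 2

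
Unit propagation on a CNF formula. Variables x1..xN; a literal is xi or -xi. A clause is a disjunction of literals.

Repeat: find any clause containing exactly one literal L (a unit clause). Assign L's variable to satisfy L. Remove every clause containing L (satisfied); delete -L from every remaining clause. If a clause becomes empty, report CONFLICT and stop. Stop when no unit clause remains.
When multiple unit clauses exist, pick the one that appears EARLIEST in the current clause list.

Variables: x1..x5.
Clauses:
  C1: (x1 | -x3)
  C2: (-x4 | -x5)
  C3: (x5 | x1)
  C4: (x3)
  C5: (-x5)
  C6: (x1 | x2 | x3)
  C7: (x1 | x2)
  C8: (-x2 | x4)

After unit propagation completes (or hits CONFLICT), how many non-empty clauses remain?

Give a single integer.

unit clause [3] forces x3=T; simplify:
  drop -3 from [1, -3] -> [1]
  satisfied 2 clause(s); 6 remain; assigned so far: [3]
unit clause [1] forces x1=T; simplify:
  satisfied 3 clause(s); 3 remain; assigned so far: [1, 3]
unit clause [-5] forces x5=F; simplify:
  satisfied 2 clause(s); 1 remain; assigned so far: [1, 3, 5]

Answer: 1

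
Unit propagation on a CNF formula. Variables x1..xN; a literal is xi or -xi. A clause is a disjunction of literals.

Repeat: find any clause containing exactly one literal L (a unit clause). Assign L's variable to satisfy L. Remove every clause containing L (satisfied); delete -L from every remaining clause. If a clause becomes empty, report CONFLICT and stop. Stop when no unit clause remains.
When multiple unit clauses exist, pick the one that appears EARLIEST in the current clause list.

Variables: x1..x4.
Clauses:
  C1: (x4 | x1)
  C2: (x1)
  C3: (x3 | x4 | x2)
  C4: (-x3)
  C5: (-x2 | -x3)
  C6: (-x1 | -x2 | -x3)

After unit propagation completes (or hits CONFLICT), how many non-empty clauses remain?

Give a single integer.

Answer: 1

Derivation:
unit clause [1] forces x1=T; simplify:
  drop -1 from [-1, -2, -3] -> [-2, -3]
  satisfied 2 clause(s); 4 remain; assigned so far: [1]
unit clause [-3] forces x3=F; simplify:
  drop 3 from [3, 4, 2] -> [4, 2]
  satisfied 3 clause(s); 1 remain; assigned so far: [1, 3]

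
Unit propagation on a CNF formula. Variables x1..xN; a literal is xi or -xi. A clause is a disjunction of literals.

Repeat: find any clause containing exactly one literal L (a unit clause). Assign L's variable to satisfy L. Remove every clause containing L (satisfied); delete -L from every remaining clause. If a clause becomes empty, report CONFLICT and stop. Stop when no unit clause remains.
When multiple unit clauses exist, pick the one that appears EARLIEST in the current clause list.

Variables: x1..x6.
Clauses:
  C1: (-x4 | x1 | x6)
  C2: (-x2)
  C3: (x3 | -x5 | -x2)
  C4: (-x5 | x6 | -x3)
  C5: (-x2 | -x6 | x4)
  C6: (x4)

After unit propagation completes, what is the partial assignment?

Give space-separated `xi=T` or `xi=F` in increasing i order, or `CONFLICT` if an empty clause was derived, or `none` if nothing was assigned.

unit clause [-2] forces x2=F; simplify:
  satisfied 3 clause(s); 3 remain; assigned so far: [2]
unit clause [4] forces x4=T; simplify:
  drop -4 from [-4, 1, 6] -> [1, 6]
  satisfied 1 clause(s); 2 remain; assigned so far: [2, 4]

Answer: x2=F x4=T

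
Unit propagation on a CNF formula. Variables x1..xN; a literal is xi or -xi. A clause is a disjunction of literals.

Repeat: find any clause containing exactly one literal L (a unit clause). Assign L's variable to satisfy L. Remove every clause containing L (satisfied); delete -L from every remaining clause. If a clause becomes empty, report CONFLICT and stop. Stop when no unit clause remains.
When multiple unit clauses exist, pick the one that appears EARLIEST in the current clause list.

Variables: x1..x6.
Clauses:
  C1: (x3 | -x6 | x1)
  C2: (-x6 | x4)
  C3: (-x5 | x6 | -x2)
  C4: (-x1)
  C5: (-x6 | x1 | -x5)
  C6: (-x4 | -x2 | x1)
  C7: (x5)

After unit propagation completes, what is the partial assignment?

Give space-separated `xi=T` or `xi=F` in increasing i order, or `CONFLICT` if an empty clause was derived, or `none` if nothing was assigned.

unit clause [-1] forces x1=F; simplify:
  drop 1 from [3, -6, 1] -> [3, -6]
  drop 1 from [-6, 1, -5] -> [-6, -5]
  drop 1 from [-4, -2, 1] -> [-4, -2]
  satisfied 1 clause(s); 6 remain; assigned so far: [1]
unit clause [5] forces x5=T; simplify:
  drop -5 from [-5, 6, -2] -> [6, -2]
  drop -5 from [-6, -5] -> [-6]
  satisfied 1 clause(s); 5 remain; assigned so far: [1, 5]
unit clause [-6] forces x6=F; simplify:
  drop 6 from [6, -2] -> [-2]
  satisfied 3 clause(s); 2 remain; assigned so far: [1, 5, 6]
unit clause [-2] forces x2=F; simplify:
  satisfied 2 clause(s); 0 remain; assigned so far: [1, 2, 5, 6]

Answer: x1=F x2=F x5=T x6=F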